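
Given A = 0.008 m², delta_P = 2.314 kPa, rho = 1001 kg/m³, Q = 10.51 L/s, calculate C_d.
Formula: Q = C_d A \sqrt{\frac{2 \Delta P}{\rho}}
Substituting knowns: 10.51 = C_d·0.008·√(2·(2.314·1000)/1001)·1000
Solving for C_d: C_d = (10.51/1000)/(0.008·√(2·(2.314·1000)/1001)) = 0.611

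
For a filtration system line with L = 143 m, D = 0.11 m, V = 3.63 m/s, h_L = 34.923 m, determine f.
Formula: h_L = f \frac{L}{D} \frac{V^2}{2g}
Substituting knowns: 34.923 = f·(143/0.11)·3.63²/(2·9.81)
Solving for f: f = 34.923·2·9.81/((143/0.11)·3.63²) = 0.04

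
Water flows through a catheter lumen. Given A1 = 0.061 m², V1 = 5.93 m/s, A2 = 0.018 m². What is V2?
Formula: V_2 = \frac{A_1 V_1}{A_2}
V2 = 0.061·5.93/0.018 = 20.1 m/s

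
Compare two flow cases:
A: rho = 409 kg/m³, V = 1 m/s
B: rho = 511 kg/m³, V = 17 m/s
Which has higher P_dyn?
P_dyn(A) = 0.2045 kPa, P_dyn(B) = 73.84 kPa. Answer: B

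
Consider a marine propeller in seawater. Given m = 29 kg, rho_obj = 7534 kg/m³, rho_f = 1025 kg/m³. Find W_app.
Formula: W_{app} = mg\left(1 - \frac{\rho_f}{\rho_{obj}}\right)
W_app = 29·9.81·(1 − 1025/7534) = 245.8 N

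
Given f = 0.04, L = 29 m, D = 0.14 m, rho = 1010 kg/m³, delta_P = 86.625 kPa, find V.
Formula: \Delta P = f \frac{L}{D} \frac{\rho V^2}{2}
Substituting knowns: 86.625 = 0.04·(29/0.14)·0.5·1010·V²/1000
Solving for V: V = √((86.625·1000)/(0.04·(29/0.14)·0.5·1010)) = 4.55 m/s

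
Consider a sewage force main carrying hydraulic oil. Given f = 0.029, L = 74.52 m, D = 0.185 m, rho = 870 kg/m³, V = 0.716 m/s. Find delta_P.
Formula: \Delta P = f \frac{L}{D} \frac{\rho V^2}{2}
delta_P = 0.029·(74.52/0.185)·0.5·870·0.716²/1000 = 2.605 kPa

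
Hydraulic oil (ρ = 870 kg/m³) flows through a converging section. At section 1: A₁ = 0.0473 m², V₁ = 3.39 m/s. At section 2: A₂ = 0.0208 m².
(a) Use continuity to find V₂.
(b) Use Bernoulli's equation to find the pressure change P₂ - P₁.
(a) Continuity: A₁V₁=A₂V₂ -> V₂=A₁V₁/A₂=0.0473*3.39/0.0208=7.71 m/s
(b) Bernoulli: P₂-P₁=0.5*rho*(V₁^2-V₂^2)/1000=0.5*870*(3.39^2-7.71^2)/1000=-20.86 kPa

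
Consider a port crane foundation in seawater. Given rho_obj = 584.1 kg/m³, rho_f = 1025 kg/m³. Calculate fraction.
Formula: f_{sub} = \frac{\rho_{obj}}{\rho_f}
fraction = 584.1/1025 = 0.5699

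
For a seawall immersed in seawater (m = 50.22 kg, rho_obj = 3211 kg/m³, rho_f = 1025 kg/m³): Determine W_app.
Formula: W_{app} = mg\left(1 - \frac{\rho_f}{\rho_{obj}}\right)
W_app = 50.22·9.81·(1 − 1025/3211) = 335.4 N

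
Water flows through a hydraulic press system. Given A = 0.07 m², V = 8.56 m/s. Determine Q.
Formula: Q = A V
Q = 0.07·8.56·1000 = 599.2 L/s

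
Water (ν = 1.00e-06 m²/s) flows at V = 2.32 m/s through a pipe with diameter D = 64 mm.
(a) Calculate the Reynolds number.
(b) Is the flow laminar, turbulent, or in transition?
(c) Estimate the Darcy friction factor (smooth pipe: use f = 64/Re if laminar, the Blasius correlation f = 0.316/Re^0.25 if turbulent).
(a) Re = V·D/ν = 2.32·0.064/1.00e-06 = 148480
(b) Flow regime: turbulent (Re > 4000)
(c) Friction factor: f = 0.316/Re^0.25 = 0.316/148480^0.25 = 0.0161 (Blasius is strictly valid for Re ≲ 1e5; used here as the smooth-pipe estimate the problem specifies)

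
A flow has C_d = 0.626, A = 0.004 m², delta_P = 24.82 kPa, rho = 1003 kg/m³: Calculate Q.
Formula: Q = C_d A \sqrt{\frac{2 \Delta P}{\rho}}
Q = 0.626·0.004·√(2·(24.82·1000)/1003)·1000 = 17.62 L/s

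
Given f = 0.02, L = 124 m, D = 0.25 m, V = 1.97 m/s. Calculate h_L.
Formula: h_L = f \frac{L}{D} \frac{V^2}{2g}
h_L = 0.02·(124/0.25)·1.97²/(2·9.81) = 1.962 m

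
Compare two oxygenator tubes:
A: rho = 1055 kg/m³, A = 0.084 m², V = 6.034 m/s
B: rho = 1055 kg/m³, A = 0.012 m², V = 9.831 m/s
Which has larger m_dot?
m_dot(A) = 534.7 kg/s, m_dot(B) = 124.5 kg/s. Answer: A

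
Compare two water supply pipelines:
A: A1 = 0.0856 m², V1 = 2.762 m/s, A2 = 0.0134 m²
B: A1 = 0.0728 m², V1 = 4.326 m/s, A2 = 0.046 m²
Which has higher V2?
V2(A) = 17.64 m/s, V2(B) = 6.846 m/s. Answer: A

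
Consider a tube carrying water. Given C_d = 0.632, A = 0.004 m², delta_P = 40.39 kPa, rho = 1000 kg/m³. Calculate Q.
Formula: Q = C_d A \sqrt{\frac{2 \Delta P}{\rho}}
Q = 0.632·0.004·√(2·(40.39·1000)/1000)·1000 = 22.72 L/s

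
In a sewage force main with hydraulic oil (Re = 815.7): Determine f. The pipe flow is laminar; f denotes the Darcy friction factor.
Formula: f = \frac{64}{Re}
f = 64/815.7 = 0.07846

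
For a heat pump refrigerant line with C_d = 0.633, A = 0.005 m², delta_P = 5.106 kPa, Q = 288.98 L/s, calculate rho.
Formula: Q = C_d A \sqrt{\frac{2 \Delta P}{\rho}}
Substituting knowns: 288.98 = 0.633·0.005·√(2·(5.106·1000)/rho)·1000
Solving for rho: rho = 2·(5.106·1000)/((288.98/1000)/(0.633·0.005))² = 1.225 kg/m³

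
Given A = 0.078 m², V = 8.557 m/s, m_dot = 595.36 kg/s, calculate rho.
Formula: \dot{m} = \rho A V
Substituting knowns: 595.36 = rho·0.078·8.557
Solving for rho: rho = 595.36/(0.078·8.557) = 892 kg/m³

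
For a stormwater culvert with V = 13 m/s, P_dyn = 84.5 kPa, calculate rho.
Formula: P_{dyn} = \frac{1}{2} \rho V^2
Substituting knowns: 84.5 = 0.5·rho·13²/1000
Solving for rho: rho = 2·(84.5·1000)/13² = 1000 kg/m³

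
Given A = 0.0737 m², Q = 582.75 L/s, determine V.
Formula: Q = A V
Substituting knowns: 582.75 = 0.0737·V·1000
Solving for V: V = (582.75/1000)/0.0737 = 7.907 m/s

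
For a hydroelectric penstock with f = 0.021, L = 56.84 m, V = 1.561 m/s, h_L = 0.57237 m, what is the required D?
Formula: h_L = f \frac{L}{D} \frac{V^2}{2g}
Substituting knowns: 0.57237 = 0.021·(56.84/D)·1.561²/(2·9.81)
Solving for D: D = 0.021·56.84·1.561²/(2·9.81·0.57237) = 0.259 m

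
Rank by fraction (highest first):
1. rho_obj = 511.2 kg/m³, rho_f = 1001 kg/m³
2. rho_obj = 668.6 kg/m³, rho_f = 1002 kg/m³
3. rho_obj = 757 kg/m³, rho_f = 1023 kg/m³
Case 1: fraction = 0.5107
Case 2: fraction = 0.6673
Case 3: fraction = 0.74
Ranking (highest first): 3, 2, 1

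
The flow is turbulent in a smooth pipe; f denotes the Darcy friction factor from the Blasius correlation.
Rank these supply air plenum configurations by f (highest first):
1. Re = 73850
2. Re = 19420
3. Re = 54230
Case 1: f = 0.01917
Case 2: f = 0.02677
Case 3: f = 0.02071
Ranking (highest first): 2, 3, 1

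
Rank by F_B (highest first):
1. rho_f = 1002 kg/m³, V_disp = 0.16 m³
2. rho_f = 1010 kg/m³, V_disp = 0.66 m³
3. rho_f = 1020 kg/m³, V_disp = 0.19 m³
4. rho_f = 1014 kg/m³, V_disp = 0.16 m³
Case 1: F_B = 1573 N
Case 2: F_B = 6539 N
Case 3: F_B = 1901 N
Case 4: F_B = 1592 N
Ranking (highest first): 2, 3, 4, 1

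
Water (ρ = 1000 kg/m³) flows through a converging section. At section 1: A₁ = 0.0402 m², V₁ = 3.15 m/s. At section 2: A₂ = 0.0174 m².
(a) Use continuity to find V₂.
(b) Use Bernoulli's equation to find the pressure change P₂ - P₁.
(a) Continuity: A₁V₁=A₂V₂ -> V₂=A₁V₁/A₂=0.0402*3.15/0.0174=7.28 m/s
(b) Bernoulli: P₂-P₁=0.5*rho*(V₁^2-V₂^2)/1000=0.5*1000*(3.15^2-7.28^2)/1000=-21.54 kPa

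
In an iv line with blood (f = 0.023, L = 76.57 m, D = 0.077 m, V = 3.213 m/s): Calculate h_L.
Formula: h_L = f \frac{L}{D} \frac{V^2}{2g}
h_L = 0.023·(76.57/0.077)·3.213²/(2·9.81) = 12.03 m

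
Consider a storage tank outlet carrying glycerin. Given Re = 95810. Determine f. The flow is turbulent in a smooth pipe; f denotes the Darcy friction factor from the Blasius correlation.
Formula: f = \frac{0.316}{Re^{0.25}}
f = 0.316/95810^0.25 = 0.01796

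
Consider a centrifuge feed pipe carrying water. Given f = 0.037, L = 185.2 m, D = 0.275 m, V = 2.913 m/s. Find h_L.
Formula: h_L = f \frac{L}{D} \frac{V^2}{2g}
h_L = 0.037·(185.2/0.275)·2.913²/(2·9.81) = 10.78 m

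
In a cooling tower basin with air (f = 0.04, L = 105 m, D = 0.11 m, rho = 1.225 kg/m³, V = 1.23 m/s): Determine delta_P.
Formula: \Delta P = f \frac{L}{D} \frac{\rho V^2}{2}
delta_P = 0.04·(105/0.11)·0.5·1.225·1.23²/1000 = 0.03538 kPa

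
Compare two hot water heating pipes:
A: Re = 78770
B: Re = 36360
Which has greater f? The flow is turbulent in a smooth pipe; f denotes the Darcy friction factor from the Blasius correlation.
f(A) = 0.01886, f(B) = 0.02288. Answer: B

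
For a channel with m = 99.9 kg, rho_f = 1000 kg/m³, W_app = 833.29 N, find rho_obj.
Formula: W_{app} = mg\left(1 - \frac{\rho_f}{\rho_{obj}}\right)
Substituting knowns: 833.29 = 99.9·9.81·(1 − 1000/rho_obj)
Solving for rho_obj: rho_obj = 1000/(1 − 833.29/(99.9·9.81)) = 6679 kg/m³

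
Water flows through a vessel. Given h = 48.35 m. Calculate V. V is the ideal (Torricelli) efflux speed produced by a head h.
Formula: V = \sqrt{2 g h}
V = √(2·9.81·48.35) = 30.8 m/s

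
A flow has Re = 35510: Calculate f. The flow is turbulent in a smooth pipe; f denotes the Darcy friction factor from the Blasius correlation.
Formula: f = \frac{0.316}{Re^{0.25}}
f = 0.316/35510^0.25 = 0.02302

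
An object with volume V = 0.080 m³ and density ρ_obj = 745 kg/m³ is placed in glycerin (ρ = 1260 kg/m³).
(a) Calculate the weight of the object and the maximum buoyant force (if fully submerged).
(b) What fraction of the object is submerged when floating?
(a) W=rho_obj*g*V=745*9.81*0.080=584.7 N; F_B(max)=rho*g*V=1260*9.81*0.080=988.8 N
(b) Floating fraction=rho_obj/rho=745/1260=0.591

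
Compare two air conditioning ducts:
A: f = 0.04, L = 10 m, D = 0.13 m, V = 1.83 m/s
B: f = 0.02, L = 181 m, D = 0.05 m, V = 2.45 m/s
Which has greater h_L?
h_L(A) = 0.5252 m, h_L(B) = 22.15 m. Answer: B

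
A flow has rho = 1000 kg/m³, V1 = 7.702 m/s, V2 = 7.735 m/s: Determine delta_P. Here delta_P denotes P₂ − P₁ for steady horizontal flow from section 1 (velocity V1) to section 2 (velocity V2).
Formula: \Delta P = \frac{1}{2} \rho (V_1^2 - V_2^2)
delta_P = 0.5·1000·(7.702² − 7.735²)/1000 = -0.2547 kPa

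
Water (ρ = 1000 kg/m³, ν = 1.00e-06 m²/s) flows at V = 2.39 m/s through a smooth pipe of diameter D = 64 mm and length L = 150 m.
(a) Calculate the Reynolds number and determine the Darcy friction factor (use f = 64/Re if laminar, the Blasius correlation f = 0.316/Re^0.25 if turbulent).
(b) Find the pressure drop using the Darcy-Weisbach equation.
(a) Re = V·D/ν = 2.39·0.064/1.00e-06 = 152960 → turbulent (Re > 4000); f = 0.316/Re^0.25 = 0.316/152960^0.25 = 0.015979 (Blasius is strictly valid for Re ≲ 1e5; used here as the smooth-pipe estimate the problem specifies)
(b) Darcy-Weisbach: ΔP = f·(L/D)·½ρV²/1000 = 0.015979·(150/0.064)·½·1000·2.39²/1000 = 107 kPa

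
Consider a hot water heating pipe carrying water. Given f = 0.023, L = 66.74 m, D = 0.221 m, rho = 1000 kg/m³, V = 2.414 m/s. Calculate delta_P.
Formula: \Delta P = f \frac{L}{D} \frac{\rho V^2}{2}
delta_P = 0.023·(66.74/0.221)·0.5·1000·2.414²/1000 = 20.24 kPa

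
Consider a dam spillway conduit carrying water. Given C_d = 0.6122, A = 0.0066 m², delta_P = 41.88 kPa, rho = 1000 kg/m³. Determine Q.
Formula: Q = C_d A \sqrt{\frac{2 \Delta P}{\rho}}
Q = 0.6122·0.0066·√(2·(41.88·1000)/1000)·1000 = 36.98 L/s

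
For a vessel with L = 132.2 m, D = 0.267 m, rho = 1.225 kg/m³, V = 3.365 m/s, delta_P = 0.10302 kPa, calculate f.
Formula: \Delta P = f \frac{L}{D} \frac{\rho V^2}{2}
Substituting knowns: 0.10302 = f·(132.2/0.267)·0.5·1.225·3.365²/1000
Solving for f: f = (0.10302·1000)/((132.2/0.267)·0.5·1.225·3.365²) = 0.03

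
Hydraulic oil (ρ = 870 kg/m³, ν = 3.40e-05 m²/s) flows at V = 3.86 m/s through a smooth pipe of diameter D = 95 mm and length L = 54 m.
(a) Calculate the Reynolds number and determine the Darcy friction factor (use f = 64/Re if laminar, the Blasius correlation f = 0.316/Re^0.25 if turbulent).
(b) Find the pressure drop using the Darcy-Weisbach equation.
(a) Re = V·D/ν = 3.86·0.095/3.40e-05 = 10785 → turbulent (Re > 4000); f = 0.316/Re^0.25 = 0.316/10785^0.25 = 0.031009
(b) Darcy-Weisbach: ΔP = f·(L/D)·½ρV²/1000 = 0.031009·(54/0.095)·½·870·3.86²/1000 = 114.2 kPa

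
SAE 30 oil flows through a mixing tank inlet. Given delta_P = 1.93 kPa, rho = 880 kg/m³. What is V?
Formula: V = \sqrt{\frac{2 \Delta P}{\rho}}
V = √(2·(1.93·1000)/880) = 2.094 m/s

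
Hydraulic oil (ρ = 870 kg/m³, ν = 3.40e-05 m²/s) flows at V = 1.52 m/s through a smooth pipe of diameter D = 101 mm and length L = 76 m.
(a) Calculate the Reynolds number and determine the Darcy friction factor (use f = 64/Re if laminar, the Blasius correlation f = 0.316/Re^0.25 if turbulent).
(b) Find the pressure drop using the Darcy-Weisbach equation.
(a) Re = V·D/ν = 1.52·0.101/3.40e-05 = 4515.3 → turbulent (Re > 4000); f = 0.316/Re^0.25 = 0.316/4515.3^0.25 = 0.038549
(b) Darcy-Weisbach: ΔP = f·(L/D)·½ρV²/1000 = 0.038549·(76/0.101)·½·870·1.52²/1000 = 29.15 kPa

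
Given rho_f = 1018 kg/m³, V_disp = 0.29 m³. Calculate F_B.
Formula: F_B = \rho_f g V_{disp}
F_B = 1018·9.81·0.29 = 2896 N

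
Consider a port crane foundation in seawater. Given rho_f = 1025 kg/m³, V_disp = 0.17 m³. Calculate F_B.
Formula: F_B = \rho_f g V_{disp}
F_B = 1025·9.81·0.17 = 1709 N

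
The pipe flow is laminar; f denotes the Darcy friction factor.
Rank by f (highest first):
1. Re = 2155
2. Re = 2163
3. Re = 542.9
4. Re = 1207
Case 1: f = 0.0297
Case 2: f = 0.02959
Case 3: f = 0.1179
Case 4: f = 0.05302
Ranking (highest first): 3, 4, 1, 2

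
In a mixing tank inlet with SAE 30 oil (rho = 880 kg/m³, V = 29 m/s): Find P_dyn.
Formula: P_{dyn} = \frac{1}{2} \rho V^2
P_dyn = 0.5·880·29²/1000 = 370 kPa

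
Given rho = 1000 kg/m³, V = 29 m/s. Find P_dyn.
Formula: P_{dyn} = \frac{1}{2} \rho V^2
P_dyn = 0.5·1000·29²/1000 = 420.5 kPa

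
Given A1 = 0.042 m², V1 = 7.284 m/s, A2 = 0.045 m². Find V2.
Formula: V_2 = \frac{A_1 V_1}{A_2}
V2 = 0.042·7.284/0.045 = 6.798 m/s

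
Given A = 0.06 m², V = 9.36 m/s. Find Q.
Formula: Q = A V
Q = 0.06·9.36·1000 = 561.6 L/s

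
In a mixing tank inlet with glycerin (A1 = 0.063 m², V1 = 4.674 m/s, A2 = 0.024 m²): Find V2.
Formula: V_2 = \frac{A_1 V_1}{A_2}
V2 = 0.063·4.674/0.024 = 12.27 m/s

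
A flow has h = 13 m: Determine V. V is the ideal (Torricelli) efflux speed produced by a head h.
Formula: V = \sqrt{2 g h}
V = √(2·9.81·13) = 15.97 m/s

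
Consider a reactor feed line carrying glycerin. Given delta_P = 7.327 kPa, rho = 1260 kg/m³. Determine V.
Formula: V = \sqrt{\frac{2 \Delta P}{\rho}}
V = √(2·(7.327·1000)/1260) = 3.41 m/s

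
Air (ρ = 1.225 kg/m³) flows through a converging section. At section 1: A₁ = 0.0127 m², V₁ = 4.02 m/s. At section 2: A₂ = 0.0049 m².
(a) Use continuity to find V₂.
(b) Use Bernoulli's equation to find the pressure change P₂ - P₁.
(a) Continuity: A₁V₁=A₂V₂ -> V₂=A₁V₁/A₂=0.0127*4.02/0.0049=10.42 m/s
(b) Bernoulli: P₂-P₁=0.5*rho*(V₁^2-V₂^2)/1000=0.5*1.225*(4.02^2-10.42^2)/1000=-0.0566 kPa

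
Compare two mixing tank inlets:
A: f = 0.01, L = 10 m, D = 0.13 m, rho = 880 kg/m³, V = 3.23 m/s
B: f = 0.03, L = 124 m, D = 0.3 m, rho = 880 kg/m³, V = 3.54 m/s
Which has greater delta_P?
delta_P(A) = 3.531 kPa, delta_P(B) = 68.37 kPa. Answer: B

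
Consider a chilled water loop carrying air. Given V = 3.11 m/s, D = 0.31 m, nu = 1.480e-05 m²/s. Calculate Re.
Formula: Re = \frac{V D}{\nu}
Re = 3.11·0.31/1.480e-05 = 65142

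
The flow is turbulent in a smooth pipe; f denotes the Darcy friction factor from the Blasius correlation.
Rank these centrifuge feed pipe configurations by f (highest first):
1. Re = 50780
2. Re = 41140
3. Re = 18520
Case 1: f = 0.02105
Case 2: f = 0.02219
Case 3: f = 0.02709
Ranking (highest first): 3, 2, 1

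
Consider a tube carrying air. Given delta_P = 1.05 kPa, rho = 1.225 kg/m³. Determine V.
Formula: V = \sqrt{\frac{2 \Delta P}{\rho}}
V = √(2·(1.05·1000)/1.225) = 41.4 m/s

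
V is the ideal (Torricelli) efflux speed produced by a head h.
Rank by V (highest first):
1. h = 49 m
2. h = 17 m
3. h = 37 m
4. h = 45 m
Case 1: V = 31.01 m/s
Case 2: V = 18.26 m/s
Case 3: V = 26.94 m/s
Case 4: V = 29.71 m/s
Ranking (highest first): 1, 4, 3, 2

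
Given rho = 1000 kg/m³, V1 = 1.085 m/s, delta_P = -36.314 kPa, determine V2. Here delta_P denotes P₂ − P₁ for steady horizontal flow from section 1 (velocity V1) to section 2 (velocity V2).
Formula: \Delta P = \frac{1}{2} \rho (V_1^2 - V_2^2)
Substituting knowns: -36.314 = 0.5·1000·(1.085² − V2²)/1000
Solving for V2: V2 = √(1.085² − 2·(-36.314·1000)/1000) = 8.591 m/s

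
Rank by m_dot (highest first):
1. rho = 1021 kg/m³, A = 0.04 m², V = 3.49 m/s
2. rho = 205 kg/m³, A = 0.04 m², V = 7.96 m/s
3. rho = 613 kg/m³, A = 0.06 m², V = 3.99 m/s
Case 1: m_dot = 142.5 kg/s
Case 2: m_dot = 65.27 kg/s
Case 3: m_dot = 146.8 kg/s
Ranking (highest first): 3, 1, 2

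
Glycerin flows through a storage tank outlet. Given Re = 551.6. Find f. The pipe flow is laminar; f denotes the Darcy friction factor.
Formula: f = \frac{64}{Re}
f = 64/551.6 = 0.116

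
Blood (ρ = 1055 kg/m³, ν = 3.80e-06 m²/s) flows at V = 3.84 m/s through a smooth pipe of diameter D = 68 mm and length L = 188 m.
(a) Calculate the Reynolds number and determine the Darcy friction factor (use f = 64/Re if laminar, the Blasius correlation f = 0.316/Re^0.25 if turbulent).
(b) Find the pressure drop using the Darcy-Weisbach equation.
(a) Re = V·D/ν = 3.84·0.068/3.80e-06 = 68716 → turbulent (Re > 4000); f = 0.316/Re^0.25 = 0.316/68716^0.25 = 0.019517
(b) Darcy-Weisbach: ΔP = f·(L/D)·½ρV²/1000 = 0.019517·(188/0.068)·½·1055·3.84²/1000 = 419.7 kPa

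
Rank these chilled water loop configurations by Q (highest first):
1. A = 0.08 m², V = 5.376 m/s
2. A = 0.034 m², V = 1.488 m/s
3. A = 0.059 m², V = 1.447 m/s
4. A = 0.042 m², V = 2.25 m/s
Case 1: Q = 430.1 L/s
Case 2: Q = 50.59 L/s
Case 3: Q = 85.37 L/s
Case 4: Q = 94.5 L/s
Ranking (highest first): 1, 4, 3, 2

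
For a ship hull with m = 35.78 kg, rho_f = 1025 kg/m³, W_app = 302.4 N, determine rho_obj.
Formula: W_{app} = mg\left(1 - \frac{\rho_f}{\rho_{obj}}\right)
Substituting knowns: 302.4 = 35.78·9.81·(1 − 1025/rho_obj)
Solving for rho_obj: rho_obj = 1025/(1 − 302.4/(35.78·9.81)) = 7403 kg/m³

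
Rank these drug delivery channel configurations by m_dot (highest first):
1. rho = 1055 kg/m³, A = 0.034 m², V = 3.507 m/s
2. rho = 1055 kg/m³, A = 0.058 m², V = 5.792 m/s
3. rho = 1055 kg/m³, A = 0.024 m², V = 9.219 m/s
Case 1: m_dot = 125.8 kg/s
Case 2: m_dot = 354.4 kg/s
Case 3: m_dot = 233.4 kg/s
Ranking (highest first): 2, 3, 1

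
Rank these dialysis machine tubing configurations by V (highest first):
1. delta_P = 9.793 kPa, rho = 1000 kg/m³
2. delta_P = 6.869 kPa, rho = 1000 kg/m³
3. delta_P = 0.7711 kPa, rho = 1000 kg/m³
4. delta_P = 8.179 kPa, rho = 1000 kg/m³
Case 1: V = 4.426 m/s
Case 2: V = 3.706 m/s
Case 3: V = 1.242 m/s
Case 4: V = 4.045 m/s
Ranking (highest first): 1, 4, 2, 3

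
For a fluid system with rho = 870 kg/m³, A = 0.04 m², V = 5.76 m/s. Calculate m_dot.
Formula: \dot{m} = \rho A V
m_dot = 870·0.04·5.76 = 200.4 kg/s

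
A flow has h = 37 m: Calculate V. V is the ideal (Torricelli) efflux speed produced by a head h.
Formula: V = \sqrt{2 g h}
V = √(2·9.81·37) = 26.94 m/s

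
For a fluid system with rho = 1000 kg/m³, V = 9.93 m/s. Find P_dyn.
Formula: P_{dyn} = \frac{1}{2} \rho V^2
P_dyn = 0.5·1000·9.93²/1000 = 49.3 kPa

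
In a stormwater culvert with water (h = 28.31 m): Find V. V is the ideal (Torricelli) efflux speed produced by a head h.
Formula: V = \sqrt{2 g h}
V = √(2·9.81·28.31) = 23.57 m/s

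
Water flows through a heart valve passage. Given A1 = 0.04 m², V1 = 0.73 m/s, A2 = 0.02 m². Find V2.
Formula: V_2 = \frac{A_1 V_1}{A_2}
V2 = 0.04·0.73/0.02 = 1.46 m/s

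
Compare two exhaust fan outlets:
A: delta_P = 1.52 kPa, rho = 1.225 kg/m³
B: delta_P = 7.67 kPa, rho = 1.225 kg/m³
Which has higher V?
V(A) = 49.82 m/s, V(B) = 111.9 m/s. Answer: B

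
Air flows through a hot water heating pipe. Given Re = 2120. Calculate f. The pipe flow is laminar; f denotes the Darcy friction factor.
Formula: f = \frac{64}{Re}
f = 64/2120 = 0.03019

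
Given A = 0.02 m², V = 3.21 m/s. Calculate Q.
Formula: Q = A V
Q = 0.02·3.21·1000 = 64.2 L/s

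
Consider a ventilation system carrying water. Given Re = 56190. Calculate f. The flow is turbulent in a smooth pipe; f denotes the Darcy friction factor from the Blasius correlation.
Formula: f = \frac{0.316}{Re^{0.25}}
f = 0.316/56190^0.25 = 0.02052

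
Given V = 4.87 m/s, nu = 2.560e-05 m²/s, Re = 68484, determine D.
Formula: Re = \frac{V D}{\nu}
Substituting knowns: 68484 = 4.87·D/2.560e-05
Solving for D: D = 68484·2.560e-05/4.87 = 0.36 m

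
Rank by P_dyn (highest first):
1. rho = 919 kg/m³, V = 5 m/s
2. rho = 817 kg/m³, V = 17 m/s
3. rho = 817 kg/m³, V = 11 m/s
Case 1: P_dyn = 11.49 kPa
Case 2: P_dyn = 118.1 kPa
Case 3: P_dyn = 49.43 kPa
Ranking (highest first): 2, 3, 1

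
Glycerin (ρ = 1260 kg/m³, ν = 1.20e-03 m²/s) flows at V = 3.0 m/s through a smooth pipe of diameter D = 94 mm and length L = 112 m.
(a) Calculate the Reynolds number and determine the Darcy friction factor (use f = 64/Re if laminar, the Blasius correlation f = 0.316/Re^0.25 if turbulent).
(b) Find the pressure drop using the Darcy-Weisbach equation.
(a) Re = V·D/ν = 3.0·0.094/1.20e-03 = 235 → laminar (Re < 2300); f = 64/Re = 64/235 = 0.27234
(b) Darcy-Weisbach: ΔP = f·(L/D)·½ρV²/1000 = 0.27234·(112/0.094)·½·1260·3.0²/1000 = 1840 kPa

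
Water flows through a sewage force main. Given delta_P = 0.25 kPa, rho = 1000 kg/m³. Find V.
Formula: V = \sqrt{\frac{2 \Delta P}{\rho}}
V = √(2·(0.25·1000)/1000) = 0.7071 m/s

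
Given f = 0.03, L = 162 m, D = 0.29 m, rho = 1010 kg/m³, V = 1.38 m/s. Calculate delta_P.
Formula: \Delta P = f \frac{L}{D} \frac{\rho V^2}{2}
delta_P = 0.03·(162/0.29)·0.5·1010·1.38²/1000 = 16.12 kPa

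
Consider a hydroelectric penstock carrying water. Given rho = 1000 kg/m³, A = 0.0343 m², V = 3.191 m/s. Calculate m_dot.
Formula: \dot{m} = \rho A V
m_dot = 1000·0.0343·3.191 = 109.5 kg/s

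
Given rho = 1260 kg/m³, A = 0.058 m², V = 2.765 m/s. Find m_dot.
Formula: \dot{m} = \rho A V
m_dot = 1260·0.058·2.765 = 202.1 kg/s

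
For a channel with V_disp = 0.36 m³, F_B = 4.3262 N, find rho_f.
Formula: F_B = \rho_f g V_{disp}
Substituting knowns: 4.3262 = rho_f·9.81·0.36
Solving for rho_f: rho_f = 4.3262/(9.81·0.36) = 1.225 kg/m³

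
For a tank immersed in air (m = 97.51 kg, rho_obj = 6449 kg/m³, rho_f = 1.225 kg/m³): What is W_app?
Formula: W_{app} = mg\left(1 - \frac{\rho_f}{\rho_{obj}}\right)
W_app = 97.51·9.81·(1 − 1.225/6449) = 956.4 N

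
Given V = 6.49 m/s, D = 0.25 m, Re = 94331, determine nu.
Formula: Re = \frac{V D}{\nu}
Substituting knowns: 94331 = 6.49·0.25/nu
Solving for nu: nu = 6.49·0.25/94331 = 1.720e-05 m²/s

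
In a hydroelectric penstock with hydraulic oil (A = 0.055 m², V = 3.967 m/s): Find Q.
Formula: Q = A V
Q = 0.055·3.967·1000 = 218.2 L/s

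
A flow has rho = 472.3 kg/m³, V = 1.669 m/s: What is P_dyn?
Formula: P_{dyn} = \frac{1}{2} \rho V^2
P_dyn = 0.5·472.3·1.669²/1000 = 0.6578 kPa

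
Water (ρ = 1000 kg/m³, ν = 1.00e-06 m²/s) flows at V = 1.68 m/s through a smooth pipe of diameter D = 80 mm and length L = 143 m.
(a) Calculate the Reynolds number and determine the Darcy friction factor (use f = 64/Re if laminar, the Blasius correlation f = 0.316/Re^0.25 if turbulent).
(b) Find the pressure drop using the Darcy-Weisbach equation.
(a) Re = V·D/ν = 1.68·0.08/1.00e-06 = 134400 → turbulent (Re > 4000); f = 0.316/Re^0.25 = 0.316/134400^0.25 = 0.016504 (Blasius is strictly valid for Re ≲ 1e5; used here as the smooth-pipe estimate the problem specifies)
(b) Darcy-Weisbach: ΔP = f·(L/D)·½ρV²/1000 = 0.016504·(143/0.080)·½·1000·1.68²/1000 = 41.63 kPa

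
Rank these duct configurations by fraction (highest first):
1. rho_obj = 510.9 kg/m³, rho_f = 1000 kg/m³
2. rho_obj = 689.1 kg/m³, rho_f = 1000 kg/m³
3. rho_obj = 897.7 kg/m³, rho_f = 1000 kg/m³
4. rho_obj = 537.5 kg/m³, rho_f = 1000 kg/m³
Case 1: fraction = 0.5109
Case 2: fraction = 0.6891
Case 3: fraction = 0.8977
Case 4: fraction = 0.5375
Ranking (highest first): 3, 2, 4, 1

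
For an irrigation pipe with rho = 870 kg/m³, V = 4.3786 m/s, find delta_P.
Formula: V = \sqrt{\frac{2 \Delta P}{\rho}}
Substituting knowns: 4.3786 = √(2·(delta_P·1000)/870)
Solving for delta_P: delta_P = 4.3786²·870/2/1000 = 8.34 kPa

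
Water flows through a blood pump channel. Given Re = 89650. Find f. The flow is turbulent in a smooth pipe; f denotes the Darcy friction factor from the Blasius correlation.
Formula: f = \frac{0.316}{Re^{0.25}}
f = 0.316/89650^0.25 = 0.01826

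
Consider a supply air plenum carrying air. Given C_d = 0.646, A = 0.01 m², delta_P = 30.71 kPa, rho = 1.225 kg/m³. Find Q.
Formula: Q = C_d A \sqrt{\frac{2 \Delta P}{\rho}}
Q = 0.646·0.01·√(2·(30.71·1000)/1.225)·1000 = 1447 L/s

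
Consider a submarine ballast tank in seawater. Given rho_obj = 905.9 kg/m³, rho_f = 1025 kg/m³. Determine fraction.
Formula: f_{sub} = \frac{\rho_{obj}}{\rho_f}
fraction = 905.9/1025 = 0.8838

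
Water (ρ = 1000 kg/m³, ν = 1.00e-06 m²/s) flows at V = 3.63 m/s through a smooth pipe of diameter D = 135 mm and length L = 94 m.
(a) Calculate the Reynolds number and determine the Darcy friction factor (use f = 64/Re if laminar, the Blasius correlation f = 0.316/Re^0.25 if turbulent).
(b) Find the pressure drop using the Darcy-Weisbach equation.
(a) Re = V·D/ν = 3.63·0.135/1.00e-06 = 490050 → turbulent (Re > 4000); f = 0.316/Re^0.25 = 0.316/490050^0.25 = 0.011943 (Blasius is strictly valid for Re ≲ 1e5; used here as the smooth-pipe estimate the problem specifies)
(b) Darcy-Weisbach: ΔP = f·(L/D)·½ρV²/1000 = 0.011943·(94/0.135)·½·1000·3.63²/1000 = 54.79 kPa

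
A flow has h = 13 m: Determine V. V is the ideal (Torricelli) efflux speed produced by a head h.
Formula: V = \sqrt{2 g h}
V = √(2·9.81·13) = 15.97 m/s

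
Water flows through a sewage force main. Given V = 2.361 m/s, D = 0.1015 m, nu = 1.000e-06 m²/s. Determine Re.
Formula: Re = \frac{V D}{\nu}
Re = 2.361·0.1015/1.000e-06 = 239642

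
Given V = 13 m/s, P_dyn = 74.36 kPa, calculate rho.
Formula: P_{dyn} = \frac{1}{2} \rho V^2
Substituting knowns: 74.36 = 0.5·rho·13²/1000
Solving for rho: rho = 2·(74.36·1000)/13² = 880 kg/m³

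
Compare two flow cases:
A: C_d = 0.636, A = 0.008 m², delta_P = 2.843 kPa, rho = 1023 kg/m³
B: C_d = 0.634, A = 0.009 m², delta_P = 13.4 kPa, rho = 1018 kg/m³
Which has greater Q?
Q(A) = 12 L/s, Q(B) = 29.28 L/s. Answer: B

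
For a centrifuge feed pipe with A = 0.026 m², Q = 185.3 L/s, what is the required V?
Formula: Q = A V
Substituting knowns: 185.3 = 0.026·V·1000
Solving for V: V = (185.3/1000)/0.026 = 7.127 m/s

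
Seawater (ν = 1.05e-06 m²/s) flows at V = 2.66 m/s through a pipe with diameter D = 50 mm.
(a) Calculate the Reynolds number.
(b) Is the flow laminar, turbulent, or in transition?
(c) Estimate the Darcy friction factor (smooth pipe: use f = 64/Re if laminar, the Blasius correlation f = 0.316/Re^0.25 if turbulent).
(a) Re = V·D/ν = 2.66·0.05/1.05e-06 = 126670
(b) Flow regime: turbulent (Re > 4000)
(c) Friction factor: f = 0.316/Re^0.25 = 0.316/126670^0.25 = 0.01675 (Blasius is strictly valid for Re ≲ 1e5; used here as the smooth-pipe estimate the problem specifies)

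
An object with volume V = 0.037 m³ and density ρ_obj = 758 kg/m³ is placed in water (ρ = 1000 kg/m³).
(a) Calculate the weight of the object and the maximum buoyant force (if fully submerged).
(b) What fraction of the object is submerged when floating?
(a) W=rho_obj*g*V=758*9.81*0.037=275.1 N; F_B(max)=rho*g*V=1000*9.81*0.037=363.0 N
(b) Floating fraction=rho_obj/rho=758/1000=0.758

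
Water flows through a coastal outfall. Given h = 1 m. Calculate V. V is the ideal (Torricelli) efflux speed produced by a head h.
Formula: V = \sqrt{2 g h}
V = √(2·9.81·1) = 4.429 m/s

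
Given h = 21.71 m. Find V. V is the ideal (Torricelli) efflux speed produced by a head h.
Formula: V = \sqrt{2 g h}
V = √(2·9.81·21.71) = 20.64 m/s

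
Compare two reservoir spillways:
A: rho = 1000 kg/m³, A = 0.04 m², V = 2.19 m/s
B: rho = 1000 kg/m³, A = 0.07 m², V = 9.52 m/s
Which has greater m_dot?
m_dot(A) = 87.6 kg/s, m_dot(B) = 666.4 kg/s. Answer: B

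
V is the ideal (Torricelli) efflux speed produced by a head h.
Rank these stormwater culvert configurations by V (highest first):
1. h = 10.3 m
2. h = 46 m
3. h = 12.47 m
Case 1: V = 14.22 m/s
Case 2: V = 30.04 m/s
Case 3: V = 15.64 m/s
Ranking (highest first): 2, 3, 1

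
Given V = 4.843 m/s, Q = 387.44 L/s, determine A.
Formula: Q = A V
Substituting knowns: 387.44 = A·4.843·1000
Solving for A: A = (387.44/1000)/4.843 = 0.08 m²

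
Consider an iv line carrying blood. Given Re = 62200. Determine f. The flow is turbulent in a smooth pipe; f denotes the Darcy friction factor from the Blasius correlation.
Formula: f = \frac{0.316}{Re^{0.25}}
f = 0.316/62200^0.25 = 0.02001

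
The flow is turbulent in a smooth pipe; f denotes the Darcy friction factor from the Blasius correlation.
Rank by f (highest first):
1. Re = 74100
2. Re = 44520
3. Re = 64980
Case 1: f = 0.01915
Case 2: f = 0.02175
Case 3: f = 0.01979
Ranking (highest first): 2, 3, 1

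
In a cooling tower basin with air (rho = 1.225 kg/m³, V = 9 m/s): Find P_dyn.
Formula: P_{dyn} = \frac{1}{2} \rho V^2
P_dyn = 0.5·1.225·9²/1000 = 0.04961 kPa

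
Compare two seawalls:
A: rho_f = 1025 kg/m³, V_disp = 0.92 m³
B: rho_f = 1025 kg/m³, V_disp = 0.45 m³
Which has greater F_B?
F_B(A) = 9251 N, F_B(B) = 4525 N. Answer: A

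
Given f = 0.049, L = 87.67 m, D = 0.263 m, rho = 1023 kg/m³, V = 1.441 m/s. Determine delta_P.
Formula: \Delta P = f \frac{L}{D} \frac{\rho V^2}{2}
delta_P = 0.049·(87.67/0.263)·0.5·1023·1.441²/1000 = 17.35 kPa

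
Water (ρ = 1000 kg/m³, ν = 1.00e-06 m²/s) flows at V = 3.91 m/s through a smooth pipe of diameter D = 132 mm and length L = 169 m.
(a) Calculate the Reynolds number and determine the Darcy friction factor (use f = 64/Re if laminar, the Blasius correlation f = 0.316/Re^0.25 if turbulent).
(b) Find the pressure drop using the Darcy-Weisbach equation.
(a) Re = V·D/ν = 3.91·0.132/1.00e-06 = 516120 → turbulent (Re > 4000); f = 0.316/Re^0.25 = 0.316/516120^0.25 = 0.01179 (Blasius is strictly valid for Re ≲ 1e5; used here as the smooth-pipe estimate the problem specifies)
(b) Darcy-Weisbach: ΔP = f·(L/D)·½ρV²/1000 = 0.01179·(169/0.132)·½·1000·3.91²/1000 = 115.4 kPa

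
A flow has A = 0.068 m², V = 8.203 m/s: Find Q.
Formula: Q = A V
Q = 0.068·8.203·1000 = 557.8 L/s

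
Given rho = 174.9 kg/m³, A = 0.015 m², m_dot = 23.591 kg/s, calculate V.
Formula: \dot{m} = \rho A V
Substituting knowns: 23.591 = 174.9·0.015·V
Solving for V: V = 23.591/(174.9·0.015) = 8.992 m/s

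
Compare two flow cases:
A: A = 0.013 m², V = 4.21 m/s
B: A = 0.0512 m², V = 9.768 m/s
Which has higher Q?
Q(A) = 54.73 L/s, Q(B) = 500.1 L/s. Answer: B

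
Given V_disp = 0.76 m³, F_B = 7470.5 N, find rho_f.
Formula: F_B = \rho_f g V_{disp}
Substituting knowns: 7470.5 = rho_f·9.81·0.76
Solving for rho_f: rho_f = 7470.5/(9.81·0.76) = 1002 kg/m³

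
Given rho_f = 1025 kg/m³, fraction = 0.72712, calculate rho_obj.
Formula: f_{sub} = \frac{\rho_{obj}}{\rho_f}
Substituting knowns: 0.72712 = rho_obj/1025
Solving for rho_obj: rho_obj = 0.72712·1025 = 745.3 kg/m³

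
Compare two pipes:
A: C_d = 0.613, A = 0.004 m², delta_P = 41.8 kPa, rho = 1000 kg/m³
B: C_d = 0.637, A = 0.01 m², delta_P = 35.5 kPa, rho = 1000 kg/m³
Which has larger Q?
Q(A) = 22.42 L/s, Q(B) = 53.67 L/s. Answer: B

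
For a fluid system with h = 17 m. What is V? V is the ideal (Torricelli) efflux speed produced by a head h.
Formula: V = \sqrt{2 g h}
V = √(2·9.81·17) = 18.26 m/s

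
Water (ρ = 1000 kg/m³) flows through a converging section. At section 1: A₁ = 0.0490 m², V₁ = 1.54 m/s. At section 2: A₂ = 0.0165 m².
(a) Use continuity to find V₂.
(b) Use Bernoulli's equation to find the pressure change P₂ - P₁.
(a) Continuity: A₁V₁=A₂V₂ -> V₂=A₁V₁/A₂=0.0490*1.54/0.0165=4.57 m/s
(b) Bernoulli: P₂-P₁=0.5*rho*(V₁^2-V₂^2)/1000=0.5*1000*(1.54^2-4.57^2)/1000=-9.257 kPa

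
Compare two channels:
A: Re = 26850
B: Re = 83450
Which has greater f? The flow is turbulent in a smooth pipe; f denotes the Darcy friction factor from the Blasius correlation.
f(A) = 0.02469, f(B) = 0.01859. Answer: A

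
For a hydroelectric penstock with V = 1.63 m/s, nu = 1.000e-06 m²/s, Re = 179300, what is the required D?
Formula: Re = \frac{V D}{\nu}
Substituting knowns: 179300 = 1.63·D/1.000e-06
Solving for D: D = 179300·1.000e-06/1.63 = 0.11 m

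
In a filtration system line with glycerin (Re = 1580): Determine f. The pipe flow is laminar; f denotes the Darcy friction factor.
Formula: f = \frac{64}{Re}
f = 64/1580 = 0.04051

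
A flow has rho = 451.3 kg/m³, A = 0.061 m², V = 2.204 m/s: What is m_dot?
Formula: \dot{m} = \rho A V
m_dot = 451.3·0.061·2.204 = 60.67 kg/s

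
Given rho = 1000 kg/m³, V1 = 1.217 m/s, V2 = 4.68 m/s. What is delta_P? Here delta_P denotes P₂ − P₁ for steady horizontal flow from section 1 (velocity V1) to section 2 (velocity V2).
Formula: \Delta P = \frac{1}{2} \rho (V_1^2 - V_2^2)
delta_P = 0.5·1000·(1.217² − 4.68²)/1000 = -10.21 kPa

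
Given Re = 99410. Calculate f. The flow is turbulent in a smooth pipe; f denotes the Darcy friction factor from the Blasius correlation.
Formula: f = \frac{0.316}{Re^{0.25}}
f = 0.316/99410^0.25 = 0.0178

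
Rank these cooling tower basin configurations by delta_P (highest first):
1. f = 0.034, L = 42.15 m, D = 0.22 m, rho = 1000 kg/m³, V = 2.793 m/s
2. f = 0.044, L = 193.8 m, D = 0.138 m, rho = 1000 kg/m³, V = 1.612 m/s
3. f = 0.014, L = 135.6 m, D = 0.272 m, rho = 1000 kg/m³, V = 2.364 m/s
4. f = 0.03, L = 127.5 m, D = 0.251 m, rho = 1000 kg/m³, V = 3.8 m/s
Case 1: delta_P = 25.41 kPa
Case 2: delta_P = 80.28 kPa
Case 3: delta_P = 19.5 kPa
Case 4: delta_P = 110 kPa
Ranking (highest first): 4, 2, 1, 3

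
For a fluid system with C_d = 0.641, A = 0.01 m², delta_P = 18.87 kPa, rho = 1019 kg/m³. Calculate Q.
Formula: Q = C_d A \sqrt{\frac{2 \Delta P}{\rho}}
Q = 0.641·0.01·√(2·(18.87·1000)/1019)·1000 = 39.01 L/s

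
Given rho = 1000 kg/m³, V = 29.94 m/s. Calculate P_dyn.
Formula: P_{dyn} = \frac{1}{2} \rho V^2
P_dyn = 0.5·1000·29.94²/1000 = 448.2 kPa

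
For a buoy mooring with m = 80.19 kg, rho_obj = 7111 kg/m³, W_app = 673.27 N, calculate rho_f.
Formula: W_{app} = mg\left(1 - \frac{\rho_f}{\rho_{obj}}\right)
Substituting knowns: 673.27 = 80.19·9.81·(1 − rho_f/7111)
Solving for rho_f: rho_f = 7111·(1 − 673.27/(80.19·9.81)) = 1025 kg/m³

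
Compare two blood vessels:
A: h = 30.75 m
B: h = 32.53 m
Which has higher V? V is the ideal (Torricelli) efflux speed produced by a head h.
V(A) = 24.56 m/s, V(B) = 25.26 m/s. Answer: B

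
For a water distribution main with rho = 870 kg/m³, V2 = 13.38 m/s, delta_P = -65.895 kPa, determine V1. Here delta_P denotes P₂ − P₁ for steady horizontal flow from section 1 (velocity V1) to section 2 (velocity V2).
Formula: \Delta P = \frac{1}{2} \rho (V_1^2 - V_2^2)
Substituting knowns: -65.895 = 0.5·870·(V1² − 13.38²)/1000
Solving for V1: V1 = √(13.38² + 2·(-65.895·1000)/870) = 5.248 m/s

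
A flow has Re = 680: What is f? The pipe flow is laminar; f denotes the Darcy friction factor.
Formula: f = \frac{64}{Re}
f = 64/680 = 0.09412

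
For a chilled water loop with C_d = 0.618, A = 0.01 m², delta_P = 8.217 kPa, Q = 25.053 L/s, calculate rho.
Formula: Q = C_d A \sqrt{\frac{2 \Delta P}{\rho}}
Substituting knowns: 25.053 = 0.618·0.01·√(2·(8.217·1000)/rho)·1000
Solving for rho: rho = 2·(8.217·1000)/((25.053/1000)/(0.618·0.01))² = 1000 kg/m³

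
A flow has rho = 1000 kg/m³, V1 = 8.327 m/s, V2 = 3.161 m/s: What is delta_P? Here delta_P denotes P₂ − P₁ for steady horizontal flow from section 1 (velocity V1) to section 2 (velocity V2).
Formula: \Delta P = \frac{1}{2} \rho (V_1^2 - V_2^2)
delta_P = 0.5·1000·(8.327² − 3.161²)/1000 = 29.67 kPa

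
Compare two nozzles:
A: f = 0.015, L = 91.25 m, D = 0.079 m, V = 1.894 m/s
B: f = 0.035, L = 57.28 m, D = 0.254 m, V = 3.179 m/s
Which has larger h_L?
h_L(A) = 3.168 m, h_L(B) = 4.066 m. Answer: B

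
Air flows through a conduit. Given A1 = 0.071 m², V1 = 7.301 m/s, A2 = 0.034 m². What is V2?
Formula: V_2 = \frac{A_1 V_1}{A_2}
V2 = 0.071·7.301/0.034 = 15.25 m/s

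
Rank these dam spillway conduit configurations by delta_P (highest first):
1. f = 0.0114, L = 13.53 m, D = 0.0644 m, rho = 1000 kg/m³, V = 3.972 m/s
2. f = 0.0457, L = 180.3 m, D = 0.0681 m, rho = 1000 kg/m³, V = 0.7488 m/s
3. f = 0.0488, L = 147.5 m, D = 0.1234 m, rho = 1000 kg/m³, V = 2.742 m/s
Case 1: delta_P = 18.89 kPa
Case 2: delta_P = 33.92 kPa
Case 3: delta_P = 219.3 kPa
Ranking (highest first): 3, 2, 1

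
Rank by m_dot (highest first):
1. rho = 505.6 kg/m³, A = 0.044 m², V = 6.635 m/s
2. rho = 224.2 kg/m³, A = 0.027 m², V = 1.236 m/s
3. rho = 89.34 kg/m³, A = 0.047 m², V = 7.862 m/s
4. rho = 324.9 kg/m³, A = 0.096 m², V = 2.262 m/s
Case 1: m_dot = 147.6 kg/s
Case 2: m_dot = 7.482 kg/s
Case 3: m_dot = 33.01 kg/s
Case 4: m_dot = 70.55 kg/s
Ranking (highest first): 1, 4, 3, 2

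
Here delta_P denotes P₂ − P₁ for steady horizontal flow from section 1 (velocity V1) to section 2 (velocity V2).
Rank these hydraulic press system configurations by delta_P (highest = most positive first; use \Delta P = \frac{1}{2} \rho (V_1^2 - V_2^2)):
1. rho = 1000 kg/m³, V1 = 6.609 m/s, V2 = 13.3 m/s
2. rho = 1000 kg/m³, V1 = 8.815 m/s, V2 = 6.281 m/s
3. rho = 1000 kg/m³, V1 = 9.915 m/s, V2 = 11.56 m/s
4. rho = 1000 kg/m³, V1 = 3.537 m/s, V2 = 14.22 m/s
Case 1: delta_P = -66.61 kPa
Case 2: delta_P = 19.13 kPa
Case 3: delta_P = -17.66 kPa
Case 4: delta_P = -94.85 kPa
Ranking (highest first): 2, 3, 1, 4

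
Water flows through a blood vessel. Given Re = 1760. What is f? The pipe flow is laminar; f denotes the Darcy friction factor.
Formula: f = \frac{64}{Re}
f = 64/1760 = 0.03636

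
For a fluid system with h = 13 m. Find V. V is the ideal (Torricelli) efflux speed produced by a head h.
Formula: V = \sqrt{2 g h}
V = √(2·9.81·13) = 15.97 m/s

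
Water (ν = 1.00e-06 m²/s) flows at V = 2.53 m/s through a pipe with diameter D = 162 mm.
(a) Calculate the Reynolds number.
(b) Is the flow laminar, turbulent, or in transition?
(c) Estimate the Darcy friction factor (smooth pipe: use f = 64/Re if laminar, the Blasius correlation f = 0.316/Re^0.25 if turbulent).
(a) Re = V·D/ν = 2.53·0.162/1.00e-06 = 409860
(b) Flow regime: turbulent (Re > 4000)
(c) Friction factor: f = 0.316/Re^0.25 = 0.316/409860^0.25 = 0.01249 (Blasius is strictly valid for Re ≲ 1e5; used here as the smooth-pipe estimate the problem specifies)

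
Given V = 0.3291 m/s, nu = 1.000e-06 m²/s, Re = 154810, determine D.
Formula: Re = \frac{V D}{\nu}
Substituting knowns: 154810 = 0.3291·D/1.000e-06
Solving for D: D = 154810·1.000e-06/0.3291 = 0.4704 m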